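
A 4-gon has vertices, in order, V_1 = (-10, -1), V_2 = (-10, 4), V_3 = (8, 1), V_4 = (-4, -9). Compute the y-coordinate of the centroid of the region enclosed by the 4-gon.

Apply Gauss's area formula. First the cross-terms c_i = x_i·y_{i+1} − x_{i+1}·y_i:
  -50, -42, -68, -86  ⇒  2A = -246, A = -123.
Then Σ (y_i + y_{i+1})·c_i = 1044, so ȳ = 1044 / (6·(-123)) = -58/41.

-58/41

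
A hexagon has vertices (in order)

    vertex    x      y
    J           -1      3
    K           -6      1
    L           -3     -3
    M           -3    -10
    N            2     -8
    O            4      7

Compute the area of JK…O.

Apply the surveyor's formula: 2A = Σ (x_i·y_{i+1} − x_{i+1}·y_i), indices taken mod 6.
Cross-terms: 17, 21, 21, 44, 46, 19  ⇒  Σ = 168
Area = |Σ|/2 = 84.

84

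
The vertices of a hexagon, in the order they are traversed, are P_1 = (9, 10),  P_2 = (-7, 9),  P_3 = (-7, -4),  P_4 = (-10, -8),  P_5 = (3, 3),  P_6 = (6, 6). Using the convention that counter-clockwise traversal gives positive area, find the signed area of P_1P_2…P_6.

129

Cross-terms: 151, 91, 16, -6, 0, 6  ⇒  Σ = 258
Signed area = Σ/2 = 129 (positive ⇒ counter-clockwise traversal).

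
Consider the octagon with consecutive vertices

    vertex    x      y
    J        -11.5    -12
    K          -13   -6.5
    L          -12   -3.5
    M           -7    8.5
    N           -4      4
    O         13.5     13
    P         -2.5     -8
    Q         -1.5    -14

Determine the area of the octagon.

267.875

Σ = (-81.25) + (-32.5) + (-126.5) + (6) + (-106) + (-75.5) + (23) + (-143) = -535.75
Area = |Σ|/2 = 267.875.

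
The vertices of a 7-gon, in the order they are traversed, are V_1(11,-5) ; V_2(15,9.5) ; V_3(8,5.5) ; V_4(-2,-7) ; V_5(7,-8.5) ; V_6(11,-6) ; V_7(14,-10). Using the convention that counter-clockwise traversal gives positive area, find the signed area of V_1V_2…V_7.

Σ = (179.5) + (6.5) + (-45) + (66) + (51.5) + (-26) + (40) = 272.5
Signed area = Σ/2 = 136.25 (positive ⇒ counter-clockwise traversal).

136.25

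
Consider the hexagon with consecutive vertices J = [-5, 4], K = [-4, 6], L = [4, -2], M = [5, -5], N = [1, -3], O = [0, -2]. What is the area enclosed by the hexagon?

Σ = (-14) + (-16) + (-10) + (-10) + (-2) + (-10) = -62
Area = |Σ|/2 = 31.

31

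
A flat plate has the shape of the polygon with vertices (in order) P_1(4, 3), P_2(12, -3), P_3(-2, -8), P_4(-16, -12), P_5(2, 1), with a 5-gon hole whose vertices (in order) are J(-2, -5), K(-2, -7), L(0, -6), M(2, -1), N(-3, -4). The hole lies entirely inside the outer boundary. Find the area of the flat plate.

Outer boundary:
Apply the shoelace (surveyor's) formula: 2A = Σ (x_i·y_{i+1} − x_{i+1}·y_i), indices taken mod 5.
Σ = (-48) + (-102) + (-104) + (8) + (2) = -244
Area = |Σ|/2 = 122.
Hole:
Cross-terms: 4, 12, 12, -11, 7  ⇒  Σ = 24
Area = |Σ|/2 = 12.
Net area = 122 − 12 = 110.

110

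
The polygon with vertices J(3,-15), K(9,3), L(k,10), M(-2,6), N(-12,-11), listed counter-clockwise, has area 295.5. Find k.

10

The doubled signed area Σ (x_i y_{i+1} − x_{i+1} y_i) is linear in k.
With k=0 it equals 561; the coefficient of k is 3 (from the two edges through L).
So 3·k + 561 = 2·295.5 = 591 ⇒ k = 10.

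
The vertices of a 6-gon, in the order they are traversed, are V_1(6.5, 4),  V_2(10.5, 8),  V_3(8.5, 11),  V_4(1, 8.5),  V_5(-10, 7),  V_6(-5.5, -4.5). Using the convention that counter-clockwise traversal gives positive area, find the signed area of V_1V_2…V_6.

150.75

Apply the shoelace (surveyor's) formula: 2A = Σ (x_i·y_{i+1} − x_{i+1}·y_i), indices taken mod 6.
V_1→V_2: (6.5)(8) − (10.5)(4) = 10
V_2→V_3: (10.5)(11) − (8.5)(8) = 47.5
V_3→V_4: (8.5)(8.5) − (1)(11) = 61.25
V_4→V_5: (1)(7) − (-10)(8.5) = 92
V_5→V_6: (-10)(-4.5) − (-5.5)(7) = 83.5
V_6→V_1: (-5.5)(4) − (6.5)(-4.5) = 7.25
Σ = 301.5
Signed area = Σ/2 = 150.75 (positive ⇒ counter-clockwise traversal).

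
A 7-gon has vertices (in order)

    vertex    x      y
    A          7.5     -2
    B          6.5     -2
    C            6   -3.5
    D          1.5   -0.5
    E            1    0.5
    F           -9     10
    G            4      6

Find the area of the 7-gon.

Σ = (-2) + (-10.75) + (2.25) + (1.25) + (14.5) + (-94) + (-53) = -141.75
Area = |Σ|/2 = 70.875.

70.875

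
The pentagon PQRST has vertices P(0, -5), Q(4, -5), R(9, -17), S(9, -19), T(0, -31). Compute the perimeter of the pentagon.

|PQ| = √((4)² + (0)²) = √16 = 4
|QR| = √((5)² + (-12)²) = √169 = 13
|RS| = √((0)² + (-2)²) = √4 = 2
|ST| = √((-9)² + (-12)²) = √225 = 15
|TP| = √((0)² + (26)²) = √676 = 26
Perimeter = 4 + 13 + 2 + 15 + 26 = 60.

60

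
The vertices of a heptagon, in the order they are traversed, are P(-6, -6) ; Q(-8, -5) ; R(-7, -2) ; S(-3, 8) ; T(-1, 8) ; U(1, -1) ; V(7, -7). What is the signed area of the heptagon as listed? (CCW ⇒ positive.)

-103

Apply the shoelace formula: 2A = Σ (x_i·y_{i+1} − x_{i+1}·y_i), indices taken mod 7.
P→Q: (-6)(-5) − (-8)(-6) = -18
Q→R: (-8)(-2) − (-7)(-5) = -19
R→S: (-7)(8) − (-3)(-2) = -62
S→T: (-3)(8) − (-1)(8) = -16
T→U: (-1)(-1) − (1)(8) = -7
U→V: (1)(-7) − (7)(-1) = 0
V→P: (7)(-6) − (-6)(-7) = -84
Σ = -206
Signed area = Σ/2 = -103 (negative ⇒ clockwise traversal).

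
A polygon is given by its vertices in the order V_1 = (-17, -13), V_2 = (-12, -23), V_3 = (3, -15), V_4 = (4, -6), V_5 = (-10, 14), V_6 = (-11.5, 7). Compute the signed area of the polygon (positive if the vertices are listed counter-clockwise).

440.75

Σ = (235) + (249) + (42) + (-4) + (91) + (268.5) = 881.5
Signed area = Σ/2 = 440.75 (positive ⇒ counter-clockwise traversal).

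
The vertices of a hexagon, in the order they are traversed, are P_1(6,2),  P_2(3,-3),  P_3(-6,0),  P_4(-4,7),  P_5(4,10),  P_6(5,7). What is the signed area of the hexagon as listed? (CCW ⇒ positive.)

-103

Apply the shoelace (surveyor's) formula: 2A = Σ (x_i·y_{i+1} − x_{i+1}·y_i), indices taken mod 6.
Cross-terms: -24, -18, -42, -68, -22, -32  ⇒  Σ = -206
Signed area = Σ/2 = -103 (negative ⇒ clockwise traversal).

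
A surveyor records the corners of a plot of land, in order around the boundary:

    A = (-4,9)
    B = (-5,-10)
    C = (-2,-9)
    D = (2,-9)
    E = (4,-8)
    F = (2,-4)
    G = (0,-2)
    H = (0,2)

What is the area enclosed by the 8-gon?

Σ = (85) + (25) + (36) + (20) + (0) + (-4) + (0) + (8) = 170
Area = |Σ|/2 = 85.

85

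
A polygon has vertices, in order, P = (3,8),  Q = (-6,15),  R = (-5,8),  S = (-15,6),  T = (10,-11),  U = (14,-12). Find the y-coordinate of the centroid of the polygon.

101/71

Apply the shoelace (surveyor's) formula. First the cross-terms c_i = x_i·y_{i+1} − x_{i+1}·y_i:
  93, 27, 90, 105, 34, 148  ⇒  2A = 497, A = 248.5.
Then Σ (y_i + y_{i+1})·c_i = 2121, so ȳ = 2121 / (6·248.5) = 101/71.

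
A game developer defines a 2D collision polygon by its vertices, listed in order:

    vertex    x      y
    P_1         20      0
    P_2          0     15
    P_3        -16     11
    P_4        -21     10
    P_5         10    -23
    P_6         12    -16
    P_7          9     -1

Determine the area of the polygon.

P_1→P_2: (20)(15) − (0)(0) = 300
P_2→P_3: (0)(11) − (-16)(15) = 240
P_3→P_4: (-16)(10) − (-21)(11) = 71
P_4→P_5: (-21)(-23) − (10)(10) = 383
P_5→P_6: (10)(-16) − (12)(-23) = 116
P_6→P_7: (12)(-1) − (9)(-16) = 132
P_7→P_1: (9)(0) − (20)(-1) = 20
Σ = 1262
Area = |Σ|/2 = 631.

631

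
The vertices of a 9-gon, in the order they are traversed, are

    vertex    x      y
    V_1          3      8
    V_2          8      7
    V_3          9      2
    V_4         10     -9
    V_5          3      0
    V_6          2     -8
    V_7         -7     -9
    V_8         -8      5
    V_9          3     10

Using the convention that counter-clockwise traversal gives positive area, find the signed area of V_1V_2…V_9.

-235

Apply the shoelace formula: 2A = Σ (x_i·y_{i+1} − x_{i+1}·y_i), indices taken mod 9.
Σ = (-43) + (-47) + (-101) + (27) + (-24) + (-74) + (-107) + (-95) + (-6) = -470
Signed area = Σ/2 = -235 (negative ⇒ clockwise traversal).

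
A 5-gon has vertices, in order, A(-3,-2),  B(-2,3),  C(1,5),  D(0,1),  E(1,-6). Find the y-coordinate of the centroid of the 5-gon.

-9/23

Apply the shoelace formula. First the cross-terms c_i = x_i·y_{i+1} − x_{i+1}·y_i:
  -13, -13, 1, -1, -20  ⇒  2A = -46, A = -23.
Then Σ (y_i + y_{i+1})·c_i = 54, so ȳ = 54 / (6·(-23)) = -9/23.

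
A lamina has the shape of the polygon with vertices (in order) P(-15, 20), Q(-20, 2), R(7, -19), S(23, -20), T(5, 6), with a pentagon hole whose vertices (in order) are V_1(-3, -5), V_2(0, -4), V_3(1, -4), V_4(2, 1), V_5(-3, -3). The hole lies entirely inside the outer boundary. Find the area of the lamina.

716.5

Outer boundary:
P→Q: (-15)(2) − (-20)(20) = 370
Q→R: (-20)(-19) − (7)(2) = 366
R→S: (7)(-20) − (23)(-19) = 297
S→T: (23)(6) − (5)(-20) = 238
T→P: (5)(20) − (-15)(6) = 190
Σ = 1461
Area = |Σ|/2 = 730.5.
Hole:
Apply the surveyor's formula: 2A = Σ (x_i·y_{i+1} − x_{i+1}·y_i), indices taken mod 5.
V_1→V_2: (-3)(-4) − (0)(-5) = 12
V_2→V_3: (0)(-4) − (1)(-4) = 4
V_3→V_4: (1)(1) − (2)(-4) = 9
V_4→V_5: (2)(-3) − (-3)(1) = -3
V_5→V_1: (-3)(-5) − (-3)(-3) = 6
Σ = 28
Area = |Σ|/2 = 14.
Net area = 730.5 − 14 = 716.5.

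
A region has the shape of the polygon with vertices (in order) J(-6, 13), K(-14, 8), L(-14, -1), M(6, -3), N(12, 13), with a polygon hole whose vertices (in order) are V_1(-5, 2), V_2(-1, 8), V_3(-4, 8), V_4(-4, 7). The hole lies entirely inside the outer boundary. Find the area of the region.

319.5

Outer boundary:
Σ = (134) + (126) + (48) + (114) + (234) = 656
Area = |Σ|/2 = 328.
Hole:
Apply the shoelace (surveyor's) formula: 2A = Σ (x_i·y_{i+1} − x_{i+1}·y_i), indices taken mod 4.
Cross-terms: -38, 24, 4, 27  ⇒  Σ = 17
Area = |Σ|/2 = 8.5.
Net area = 328 − 8.5 = 319.5.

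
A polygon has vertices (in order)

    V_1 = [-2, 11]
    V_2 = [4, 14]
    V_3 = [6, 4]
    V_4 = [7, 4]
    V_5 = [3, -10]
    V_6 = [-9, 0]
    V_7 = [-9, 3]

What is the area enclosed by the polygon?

Σ = (-72) + (-68) + (-4) + (-82) + (-90) + (-27) + (-93) = -436
Area = |Σ|/2 = 218.

218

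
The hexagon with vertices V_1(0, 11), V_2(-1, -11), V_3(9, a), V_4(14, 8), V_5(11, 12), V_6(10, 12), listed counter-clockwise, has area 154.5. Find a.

Write out the shoelace sum; only the two edges meeting at V_3 involve a:
2·Area = [((-1)·a − 9·(-11)) + (9·8 − 14·a)] + 213
       = -15·a + 384 = 309
⇒ a = 5.

5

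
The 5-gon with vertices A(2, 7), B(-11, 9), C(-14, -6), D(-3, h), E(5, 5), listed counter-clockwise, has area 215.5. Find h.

The doubled signed area Σ (x_i y_{i+1} − x_{i+1} y_i) is linear in h.
With h=0 it equals 279; the coefficient of h is -19 (from the two edges through D).
So -19·h + 279 = 2·215.5 = 431 ⇒ h = -8.

-8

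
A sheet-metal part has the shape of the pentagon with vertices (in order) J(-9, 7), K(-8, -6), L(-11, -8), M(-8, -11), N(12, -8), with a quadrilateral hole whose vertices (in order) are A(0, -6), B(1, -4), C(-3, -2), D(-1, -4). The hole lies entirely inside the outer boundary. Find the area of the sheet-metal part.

182.5

Outer boundary:
Apply Gauss's area formula: 2A = Σ (x_i·y_{i+1} − x_{i+1}·y_i), indices taken mod 5.
Σ = (110) + (-2) + (57) + (196) + (12) = 373
Area = |Σ|/2 = 186.5.
Hole:
Σ = (6) + (-14) + (10) + (6) = 8
Area = |Σ|/2 = 4.
Net area = 186.5 − 4 = 182.5.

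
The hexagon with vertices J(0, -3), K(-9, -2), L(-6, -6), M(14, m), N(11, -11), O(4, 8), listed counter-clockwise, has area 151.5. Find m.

-14

The doubled signed area Σ (x_i y_{i+1} − x_{i+1} y_i) is linear in m.
With m=0 it equals 65; the coefficient of m is -17 (from the two edges through M).
So -17·m + 65 = 2·151.5 = 303 ⇒ m = -14.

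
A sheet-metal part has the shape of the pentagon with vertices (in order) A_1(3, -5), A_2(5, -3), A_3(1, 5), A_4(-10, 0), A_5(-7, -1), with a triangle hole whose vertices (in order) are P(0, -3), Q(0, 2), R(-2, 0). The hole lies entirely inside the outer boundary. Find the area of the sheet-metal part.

Outer boundary:
Apply Gauss's area formula: 2A = Σ (x_i·y_{i+1} − x_{i+1}·y_i), indices taken mod 5.
A_1→A_2: (3)(-3) − (5)(-5) = 16
A_2→A_3: (5)(5) − (1)(-3) = 28
A_3→A_4: (1)(0) − (-10)(5) = 50
A_4→A_5: (-10)(-1) − (-7)(0) = 10
A_5→A_1: (-7)(-5) − (3)(-1) = 38
Σ = 142
Area = |Σ|/2 = 71.
Hole:
Apply the shoelace (surveyor's) formula: 2A = Σ (x_i·y_{i+1} − x_{i+1}·y_i), indices taken mod 3.
Σ = (0) + (4) + (6) = 10
Area = |Σ|/2 = 5.
Net area = 71 − 5 = 66.

66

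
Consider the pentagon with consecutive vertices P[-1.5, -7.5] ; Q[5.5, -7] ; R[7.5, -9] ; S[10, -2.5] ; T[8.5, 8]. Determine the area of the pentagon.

Apply the surveyor's formula: 2A = Σ (x_i·y_{i+1} − x_{i+1}·y_i), indices taken mod 5.
Σ = (51.75) + (3) + (71.25) + (101.25) + (-51.75) = 175.5
Area = |Σ|/2 = 87.75.

87.75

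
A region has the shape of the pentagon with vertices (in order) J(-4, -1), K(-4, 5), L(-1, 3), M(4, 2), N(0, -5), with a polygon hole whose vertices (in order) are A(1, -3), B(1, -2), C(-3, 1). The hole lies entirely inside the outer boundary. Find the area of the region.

40.5

Outer boundary:
Apply Gauss's area formula: 2A = Σ (x_i·y_{i+1} − x_{i+1}·y_i), indices taken mod 5.
Σ = (-24) + (-7) + (-14) + (-20) + (-20) = -85
Area = |Σ|/2 = 42.5.
Hole:
Apply the surveyor's formula: 2A = Σ (x_i·y_{i+1} − x_{i+1}·y_i), indices taken mod 3.
Σ = (1) + (-5) + (8) = 4
Area = |Σ|/2 = 2.
Net area = 42.5 − 2 = 40.5.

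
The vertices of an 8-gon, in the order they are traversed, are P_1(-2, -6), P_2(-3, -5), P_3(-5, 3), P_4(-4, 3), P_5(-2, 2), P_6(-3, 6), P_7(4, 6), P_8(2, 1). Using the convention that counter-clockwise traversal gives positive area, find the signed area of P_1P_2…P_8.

-56.5

Apply Gauss's area formula: 2A = Σ (x_i·y_{i+1} − x_{i+1}·y_i), indices taken mod 8.
Cross-terms: -8, -34, -3, -2, -6, -42, -8, -10  ⇒  Σ = -113
Signed area = Σ/2 = -56.5 (negative ⇒ clockwise traversal).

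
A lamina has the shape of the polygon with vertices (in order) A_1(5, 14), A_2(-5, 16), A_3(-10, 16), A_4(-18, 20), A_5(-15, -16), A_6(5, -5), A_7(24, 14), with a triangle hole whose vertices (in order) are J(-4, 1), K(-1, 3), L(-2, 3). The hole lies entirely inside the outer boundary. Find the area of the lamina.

757.5

Outer boundary:
Cross-terms: 150, 80, 88, 588, 155, 190, 266  ⇒  Σ = 1517
Area = |Σ|/2 = 758.5.
Hole:
Apply the shoelace formula: 2A = Σ (x_i·y_{i+1} − x_{i+1}·y_i), indices taken mod 3.
J→K: (-4)(3) − (-1)(1) = -11
K→L: (-1)(3) − (-2)(3) = 3
L→J: (-2)(1) − (-4)(3) = 10
Σ = 2
Area = |Σ|/2 = 1.
Net area = 758.5 − 1 = 757.5.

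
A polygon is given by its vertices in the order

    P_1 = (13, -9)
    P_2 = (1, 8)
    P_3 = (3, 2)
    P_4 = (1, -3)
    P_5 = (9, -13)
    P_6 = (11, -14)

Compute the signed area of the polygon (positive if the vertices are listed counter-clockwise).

97

Σ = (113) + (-22) + (-11) + (14) + (17) + (83) = 194
Signed area = Σ/2 = 97 (positive ⇒ counter-clockwise traversal).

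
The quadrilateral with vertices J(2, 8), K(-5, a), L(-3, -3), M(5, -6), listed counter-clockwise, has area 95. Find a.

10

The doubled signed area Σ (x_i y_{i+1} − x_{i+1} y_i) is linear in a.
With a=0 it equals 140; the coefficient of a is 5 (from the two edges through K).
So 5·a + 140 = 2·95 = 190 ⇒ a = 10.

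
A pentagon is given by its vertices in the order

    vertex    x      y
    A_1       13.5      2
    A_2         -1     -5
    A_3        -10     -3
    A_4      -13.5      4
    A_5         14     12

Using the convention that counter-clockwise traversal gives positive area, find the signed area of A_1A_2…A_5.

-272.5

Apply the shoelace (surveyor's) formula: 2A = Σ (x_i·y_{i+1} − x_{i+1}·y_i), indices taken mod 5.
Σ = (-65.5) + (-47) + (-80.5) + (-218) + (-134) = -545
Signed area = Σ/2 = -272.5 (negative ⇒ clockwise traversal).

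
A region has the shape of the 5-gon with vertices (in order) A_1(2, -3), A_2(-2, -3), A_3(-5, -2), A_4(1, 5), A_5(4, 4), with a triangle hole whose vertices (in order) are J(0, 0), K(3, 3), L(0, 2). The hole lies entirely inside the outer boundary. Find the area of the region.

38

Outer boundary:
Cross-terms: -12, -11, -23, -16, -20  ⇒  Σ = -82
Area = |Σ|/2 = 41.
Hole:
Apply the shoelace formula: 2A = Σ (x_i·y_{i+1} − x_{i+1}·y_i), indices taken mod 3.
Σ = (0) + (6) + (0) = 6
Area = |Σ|/2 = 3.
Net area = 41 − 3 = 38.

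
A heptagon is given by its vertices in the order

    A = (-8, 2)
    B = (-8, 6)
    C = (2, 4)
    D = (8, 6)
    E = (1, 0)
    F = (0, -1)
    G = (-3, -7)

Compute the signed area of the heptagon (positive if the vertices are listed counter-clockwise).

Apply the shoelace formula: 2A = Σ (x_i·y_{i+1} − x_{i+1}·y_i), indices taken mod 7.
Σ = (-32) + (-44) + (-20) + (-6) + (-1) + (-3) + (-62) = -168
Signed area = Σ/2 = -84 (negative ⇒ clockwise traversal).

-84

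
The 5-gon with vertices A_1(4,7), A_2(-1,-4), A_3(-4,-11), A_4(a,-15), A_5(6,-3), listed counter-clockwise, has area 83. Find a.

-3

Write out the shoelace sum; only the two edges meeting at A_4 involve a:
2·Area = [((-4)·(-15) − a·(-11)) + (a·(-3) − 6·(-15))] + 40
       = 8·a + 190 = 166
⇒ a = -3.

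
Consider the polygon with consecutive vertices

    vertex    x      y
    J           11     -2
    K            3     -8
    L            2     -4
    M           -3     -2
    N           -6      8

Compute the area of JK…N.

103

Apply the shoelace formula: 2A = Σ (x_i·y_{i+1} − x_{i+1}·y_i), indices taken mod 5.
Σ = (-82) + (4) + (-16) + (-36) + (-76) = -206
Area = |Σ|/2 = 103.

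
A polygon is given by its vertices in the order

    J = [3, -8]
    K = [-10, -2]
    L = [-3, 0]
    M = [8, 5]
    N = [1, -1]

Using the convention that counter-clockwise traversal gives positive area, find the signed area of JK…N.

-62.5

Apply Gauss's area formula: 2A = Σ (x_i·y_{i+1} − x_{i+1}·y_i), indices taken mod 5.
Cross-terms: -86, -6, -15, -13, -5  ⇒  Σ = -125
Signed area = Σ/2 = -62.5 (negative ⇒ clockwise traversal).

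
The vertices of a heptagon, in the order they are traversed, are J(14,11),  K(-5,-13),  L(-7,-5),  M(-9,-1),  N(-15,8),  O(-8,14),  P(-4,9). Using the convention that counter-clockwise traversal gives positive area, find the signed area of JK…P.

-325

Apply the shoelace (surveyor's) formula: 2A = Σ (x_i·y_{i+1} − x_{i+1}·y_i), indices taken mod 7.
J→K: (14)(-13) − (-5)(11) = -127
K→L: (-5)(-5) − (-7)(-13) = -66
L→M: (-7)(-1) − (-9)(-5) = -38
M→N: (-9)(8) − (-15)(-1) = -87
N→O: (-15)(14) − (-8)(8) = -146
O→P: (-8)(9) − (-4)(14) = -16
P→J: (-4)(11) − (14)(9) = -170
Σ = -650
Signed area = Σ/2 = -325 (negative ⇒ clockwise traversal).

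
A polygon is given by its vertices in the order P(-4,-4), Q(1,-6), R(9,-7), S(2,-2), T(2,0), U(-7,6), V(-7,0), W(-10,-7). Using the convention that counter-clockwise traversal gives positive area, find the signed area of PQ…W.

95

Apply the surveyor's formula: 2A = Σ (x_i·y_{i+1} − x_{i+1}·y_i), indices taken mod 8.
Cross-terms: 28, 47, -4, 4, 12, 42, 49, 12  ⇒  Σ = 190
Signed area = Σ/2 = 95 (positive ⇒ counter-clockwise traversal).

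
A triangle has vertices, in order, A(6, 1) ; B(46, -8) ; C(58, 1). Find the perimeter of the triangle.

|AB| = √((40)² + (-9)²) = √1681 = 41
|BC| = √((12)² + (9)²) = √225 = 15
|CA| = √((-52)² + (0)²) = √2704 = 52
Perimeter = 41 + 15 + 52 = 108.

108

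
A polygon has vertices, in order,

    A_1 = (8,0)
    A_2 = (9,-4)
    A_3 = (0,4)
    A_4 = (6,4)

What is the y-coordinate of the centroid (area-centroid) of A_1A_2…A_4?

16/13

Apply the shoelace formula. First the cross-terms c_i = x_i·y_{i+1} − x_{i+1}·y_i:
  -32, 36, -24, -32  ⇒  2A = -52, A = -26.
Then Σ (y_i + y_{i+1})·c_i = -192, so ȳ = -192 / (6·(-26)) = 16/13.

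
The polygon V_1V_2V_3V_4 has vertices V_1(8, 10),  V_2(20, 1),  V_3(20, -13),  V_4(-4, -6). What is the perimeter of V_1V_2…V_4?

74

|V_1V_2| = √((12)² + (-9)²) = √225 = 15
|V_2V_3| = √((0)² + (-14)²) = √196 = 14
|V_3V_4| = √((-24)² + (7)²) = √625 = 25
|V_4V_1| = √((12)² + (16)²) = √400 = 20
Perimeter = 15 + 14 + 25 + 20 = 74.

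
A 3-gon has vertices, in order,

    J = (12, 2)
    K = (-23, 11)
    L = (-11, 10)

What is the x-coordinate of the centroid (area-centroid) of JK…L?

-22/3

Apply Gauss's area formula. First the cross-terms c_i = x_i·y_{i+1} − x_{i+1}·y_i:
  178, -109, -142  ⇒  2A = -73, A = -36.5.
Then Σ (x_i + x_{i+1})·c_i = 1606, so x̄ = 1606 / (6·(-36.5)) = -22/3.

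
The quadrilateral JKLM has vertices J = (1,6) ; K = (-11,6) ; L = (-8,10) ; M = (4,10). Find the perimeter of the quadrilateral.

34

|JK| = √((-12)² + (0)²) = √144 = 12
|KL| = √((3)² + (4)²) = √25 = 5
|LM| = √((12)² + (0)²) = √144 = 12
|MJ| = √((-3)² + (-4)²) = √25 = 5
Perimeter = 12 + 5 + 12 + 5 = 34.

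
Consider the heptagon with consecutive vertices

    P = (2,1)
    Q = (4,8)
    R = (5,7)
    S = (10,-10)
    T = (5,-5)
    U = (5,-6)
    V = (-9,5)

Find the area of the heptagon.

Apply the shoelace formula: 2A = Σ (x_i·y_{i+1} − x_{i+1}·y_i), indices taken mod 7.
Σ = (12) + (-12) + (-120) + (0) + (-5) + (-29) + (-19) = -173
Area = |Σ|/2 = 86.5.

86.5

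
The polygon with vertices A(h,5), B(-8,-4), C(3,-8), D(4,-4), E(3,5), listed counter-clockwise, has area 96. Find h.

-1

Write out the shoelace sum; only the two edges meeting at A involve h:
2·Area = [(3·5 − h·5) + (h·(-4) − (-8)·5)] + 128
       = -9·h + 183 = 192
⇒ h = -1.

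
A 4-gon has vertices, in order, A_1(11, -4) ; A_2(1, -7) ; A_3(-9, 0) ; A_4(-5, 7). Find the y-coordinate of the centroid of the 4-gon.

Apply the shoelace formula. First the cross-terms c_i = x_i·y_{i+1} − x_{i+1}·y_i:
  -73, -63, -63, -57  ⇒  2A = -256, A = -128.
Then Σ (y_i + y_{i+1})·c_i = 632, so ȳ = 632 / (6·(-128)) = -79/96.

-79/96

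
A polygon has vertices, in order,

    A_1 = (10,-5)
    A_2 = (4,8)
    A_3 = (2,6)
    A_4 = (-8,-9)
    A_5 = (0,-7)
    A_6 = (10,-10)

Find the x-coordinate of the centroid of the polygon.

Apply the shoelace (surveyor's) formula. First the cross-terms c_i = x_i·y_{i+1} − x_{i+1}·y_i:
  100, 8, 30, 56, 70, 50  ⇒  2A = 314, A = 157.
Then Σ (x_i + x_{i+1})·c_i = 2520, so x̄ = 2520 / (6·157) = 420/157.

420/157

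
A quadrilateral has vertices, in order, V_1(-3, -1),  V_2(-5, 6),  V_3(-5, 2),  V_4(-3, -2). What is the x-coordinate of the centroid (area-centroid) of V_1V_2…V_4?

-4.2

Apply Gauss's area formula. First the cross-terms c_i = x_i·y_{i+1} − x_{i+1}·y_i:
  -23, 20, 16, -3  ⇒  2A = 10, A = 5.
Then Σ (x_i + x_{i+1})·c_i = -126, so x̄ = -126 / (6·5) = -4.2.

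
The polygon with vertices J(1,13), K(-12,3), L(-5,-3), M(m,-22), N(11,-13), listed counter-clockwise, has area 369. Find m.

The doubled signed area Σ (x_i y_{i+1} − x_{i+1} y_i) is linear in m.
With m=0 it equals 718; the coefficient of m is -10 (from the two edges through M).
So -10·m + 718 = 2·369 = 738 ⇒ m = -2.

-2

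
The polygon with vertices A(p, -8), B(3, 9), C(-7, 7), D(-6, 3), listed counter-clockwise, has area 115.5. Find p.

Write out the shoelace sum; only the two edges meeting at A involve p:
2·Area = [((-6)·(-8) − p·3) + (p·9 − 3·(-8))] + 105
       = 6·p + 177 = 231
⇒ p = 9.

9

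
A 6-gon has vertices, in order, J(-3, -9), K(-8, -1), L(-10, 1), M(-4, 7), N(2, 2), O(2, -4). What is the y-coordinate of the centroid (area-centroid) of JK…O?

-18/31

Apply the shoelace formula. First the cross-terms c_i = x_i·y_{i+1} − x_{i+1}·y_i:
  -69, -18, -66, -22, -12, -30  ⇒  2A = -217, A = -108.5.
Then Σ (y_i + y_{i+1})·c_i = 378, so ȳ = 378 / (6·(-108.5)) = -18/31.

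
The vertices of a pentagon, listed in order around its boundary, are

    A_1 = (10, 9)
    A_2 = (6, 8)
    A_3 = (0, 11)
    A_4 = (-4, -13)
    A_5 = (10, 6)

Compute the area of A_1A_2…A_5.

Apply the surveyor's formula: 2A = Σ (x_i·y_{i+1} − x_{i+1}·y_i), indices taken mod 5.
A_1→A_2: (10)(8) − (6)(9) = 26
A_2→A_3: (6)(11) − (0)(8) = 66
A_3→A_4: (0)(-13) − (-4)(11) = 44
A_4→A_5: (-4)(6) − (10)(-13) = 106
A_5→A_1: (10)(9) − (10)(6) = 30
Σ = 272
Area = |Σ|/2 = 136.

136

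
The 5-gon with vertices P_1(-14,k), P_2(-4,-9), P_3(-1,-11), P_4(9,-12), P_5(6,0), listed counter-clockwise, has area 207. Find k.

7

Write out the shoelace sum; only the two edges meeting at P_1 involve k:
2·Area = [(6·k − (-14)·0) + ((-14)·(-9) − (-4)·k)] + 218
       = 10·k + 344 = 414
⇒ k = 7.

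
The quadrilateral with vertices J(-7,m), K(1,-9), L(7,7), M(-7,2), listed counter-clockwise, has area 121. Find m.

Write out the shoelace sum; only the two edges meeting at J involve m:
2·Area = [((-7)·m − (-7)·2) + ((-7)·(-9) − 1·m)] + 133
       = -8·m + 210 = 242
⇒ m = -4.

-4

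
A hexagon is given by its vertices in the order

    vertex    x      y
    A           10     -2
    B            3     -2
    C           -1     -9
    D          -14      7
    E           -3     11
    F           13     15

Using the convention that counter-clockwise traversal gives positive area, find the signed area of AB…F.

-336.5

A→B: (10)(-2) − (3)(-2) = -14
B→C: (3)(-9) − (-1)(-2) = -29
C→D: (-1)(7) − (-14)(-9) = -133
D→E: (-14)(11) − (-3)(7) = -133
E→F: (-3)(15) − (13)(11) = -188
F→A: (13)(-2) − (10)(15) = -176
Σ = -673
Signed area = Σ/2 = -336.5 (negative ⇒ clockwise traversal).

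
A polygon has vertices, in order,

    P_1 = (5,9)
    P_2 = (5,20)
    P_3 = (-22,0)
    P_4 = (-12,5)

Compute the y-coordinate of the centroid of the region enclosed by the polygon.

Apply Gauss's area formula. First the cross-terms c_i = x_i·y_{i+1} − x_{i+1}·y_i:
  55, 440, -110, -133  ⇒  2A = 252, A = 126.
Then Σ (y_i + y_{i+1})·c_i = 7983, so ȳ = 7983 / (6·126) = 887/84.

887/84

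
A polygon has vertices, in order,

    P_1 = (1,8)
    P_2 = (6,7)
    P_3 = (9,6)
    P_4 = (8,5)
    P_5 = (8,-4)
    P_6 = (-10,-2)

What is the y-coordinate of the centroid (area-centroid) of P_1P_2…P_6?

Apply Gauss's area formula. First the cross-terms c_i = x_i·y_{i+1} − x_{i+1}·y_i:
  -41, -27, -3, -72, -56, -78  ⇒  2A = -277, A = -138.5.
Then Σ (y_i + y_{i+1})·c_i = -1203, so ȳ = -1203 / (6·(-138.5)) = 401/277.

401/277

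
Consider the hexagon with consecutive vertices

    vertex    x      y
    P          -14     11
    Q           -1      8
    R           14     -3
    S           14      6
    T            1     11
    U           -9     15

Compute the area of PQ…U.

144.5

Apply the shoelace (surveyor's) formula: 2A = Σ (x_i·y_{i+1} − x_{i+1}·y_i), indices taken mod 6.
Cross-terms: -101, -109, 126, 148, 114, 111  ⇒  Σ = 289
Area = |Σ|/2 = 144.5.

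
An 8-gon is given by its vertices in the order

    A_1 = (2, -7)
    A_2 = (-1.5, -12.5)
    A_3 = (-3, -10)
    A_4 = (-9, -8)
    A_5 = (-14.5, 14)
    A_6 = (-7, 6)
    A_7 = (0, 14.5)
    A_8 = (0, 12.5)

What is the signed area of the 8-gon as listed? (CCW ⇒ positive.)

-240.75

Apply Gauss's area formula: 2A = Σ (x_i·y_{i+1} − x_{i+1}·y_i), indices taken mod 8.
Cross-terms: -35.5, -22.5, -66, -242, 11, -101.5, 0, -25  ⇒  Σ = -481.5
Signed area = Σ/2 = -240.75 (negative ⇒ clockwise traversal).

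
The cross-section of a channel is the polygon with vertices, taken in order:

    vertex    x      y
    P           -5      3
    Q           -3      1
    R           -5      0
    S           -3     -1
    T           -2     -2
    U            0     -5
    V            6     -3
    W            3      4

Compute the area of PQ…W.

Cross-terms: 4, 5, 5, 4, 10, 30, 33, 29  ⇒  Σ = 120
Area = |Σ|/2 = 60.

60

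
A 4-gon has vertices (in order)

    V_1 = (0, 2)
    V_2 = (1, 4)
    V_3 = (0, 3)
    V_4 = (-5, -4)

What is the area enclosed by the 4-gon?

3

Apply the shoelace formula: 2A = Σ (x_i·y_{i+1} − x_{i+1}·y_i), indices taken mod 4.
Σ = (-2) + (3) + (15) + (-10) = 6
Area = |Σ|/2 = 3.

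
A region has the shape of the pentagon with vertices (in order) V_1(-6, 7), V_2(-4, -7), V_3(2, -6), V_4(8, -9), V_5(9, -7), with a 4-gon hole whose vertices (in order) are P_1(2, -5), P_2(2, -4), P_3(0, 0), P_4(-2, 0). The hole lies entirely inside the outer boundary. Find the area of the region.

Outer boundary:
Apply Gauss's area formula: 2A = Σ (x_i·y_{i+1} − x_{i+1}·y_i), indices taken mod 5.
Σ = (70) + (38) + (30) + (25) + (21) = 184
Area = |Σ|/2 = 92.
Hole:
Apply the shoelace (surveyor's) formula: 2A = Σ (x_i·y_{i+1} − x_{i+1}·y_i), indices taken mod 4.
P_1→P_2: (2)(-4) − (2)(-5) = 2
P_2→P_3: (2)(0) − (0)(-4) = 0
P_3→P_4: (0)(0) − (-2)(0) = 0
P_4→P_1: (-2)(-5) − (2)(0) = 10
Σ = 12
Area = |Σ|/2 = 6.
Net area = 92 − 6 = 86.

86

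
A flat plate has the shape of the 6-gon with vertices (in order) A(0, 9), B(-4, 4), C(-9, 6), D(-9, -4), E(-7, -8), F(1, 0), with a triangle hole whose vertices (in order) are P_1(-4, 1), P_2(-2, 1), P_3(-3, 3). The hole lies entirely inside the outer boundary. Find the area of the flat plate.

97.5

Outer boundary:
Σ = (36) + (12) + (90) + (44) + (8) + (9) = 199
Area = |Σ|/2 = 99.5.
Hole:
P_1→P_2: (-4)(1) − (-2)(1) = -2
P_2→P_3: (-2)(3) − (-3)(1) = -3
P_3→P_1: (-3)(1) − (-4)(3) = 9
Σ = 4
Area = |Σ|/2 = 2.
Net area = 99.5 − 2 = 97.5.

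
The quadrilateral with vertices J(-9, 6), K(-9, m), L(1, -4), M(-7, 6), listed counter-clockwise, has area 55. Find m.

Write out the shoelace sum; only the two edges meeting at K involve m:
2·Area = [((-9)·m − (-9)·6) + ((-9)·(-4) − 1·m)] + -10
       = -10·m + 80 = 110
⇒ m = -3.

-3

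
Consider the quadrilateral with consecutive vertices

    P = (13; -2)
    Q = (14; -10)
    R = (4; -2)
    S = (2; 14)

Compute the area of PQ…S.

Σ = (-102) + (12) + (60) + (-186) = -216
Area = |Σ|/2 = 108.

108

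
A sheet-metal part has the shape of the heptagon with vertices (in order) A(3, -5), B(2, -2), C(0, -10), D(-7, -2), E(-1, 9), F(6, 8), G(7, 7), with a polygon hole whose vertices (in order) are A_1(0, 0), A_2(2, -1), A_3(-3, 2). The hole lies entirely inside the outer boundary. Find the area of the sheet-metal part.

Outer boundary:
Apply the shoelace (surveyor's) formula: 2A = Σ (x_i·y_{i+1} − x_{i+1}·y_i), indices taken mod 7.
Σ = (4) + (-20) + (-70) + (-65) + (-62) + (-14) + (-56) = -283
Area = |Σ|/2 = 141.5.
Hole:
Apply Gauss's area formula: 2A = Σ (x_i·y_{i+1} − x_{i+1}·y_i), indices taken mod 3.
Σ = (0) + (1) + (0) = 1
Area = |Σ|/2 = 0.5.
Net area = 141.5 − 0.5 = 141.

141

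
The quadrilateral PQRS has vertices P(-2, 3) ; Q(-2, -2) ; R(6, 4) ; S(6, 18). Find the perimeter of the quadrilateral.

46

|PQ| = √((0)² + (-5)²) = √25 = 5
|QR| = √((8)² + (6)²) = √100 = 10
|RS| = √((0)² + (14)²) = √196 = 14
|SP| = √((-8)² + (-15)²) = √289 = 17
Perimeter = 5 + 10 + 14 + 17 = 46.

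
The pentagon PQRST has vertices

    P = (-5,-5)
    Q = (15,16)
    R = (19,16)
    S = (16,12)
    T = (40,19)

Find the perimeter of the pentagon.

114

|PQ| = √((20)² + (21)²) = √841 = 29
|QR| = √((4)² + (0)²) = √16 = 4
|RS| = √((-3)² + (-4)²) = √25 = 5
|ST| = √((24)² + (7)²) = √625 = 25
|TP| = √((-45)² + (-24)²) = √2601 = 51
Perimeter = 29 + 4 + 5 + 25 + 51 = 114.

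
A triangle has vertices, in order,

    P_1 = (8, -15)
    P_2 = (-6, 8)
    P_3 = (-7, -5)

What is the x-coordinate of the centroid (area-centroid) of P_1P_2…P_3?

-5/3

Apply the shoelace (surveyor's) formula. First the cross-terms c_i = x_i·y_{i+1} − x_{i+1}·y_i:
  -26, 86, 145  ⇒  2A = 205, A = 102.5.
Then Σ (x_i + x_{i+1})·c_i = -1025, so x̄ = -1025 / (6·102.5) = -5/3.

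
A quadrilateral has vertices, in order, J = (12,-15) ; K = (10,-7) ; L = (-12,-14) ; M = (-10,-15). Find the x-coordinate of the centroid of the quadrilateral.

140/53

Apply the shoelace formula. First the cross-terms c_i = x_i·y_{i+1} − x_{i+1}·y_i:
  66, -224, 40, 330  ⇒  2A = 212, A = 106.
Then Σ (x_i + x_{i+1})·c_i = 1680, so x̄ = 1680 / (6·106) = 140/53.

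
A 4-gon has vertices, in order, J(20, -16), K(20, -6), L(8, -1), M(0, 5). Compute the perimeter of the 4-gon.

62

|JK| = √((0)² + (10)²) = √100 = 10
|KL| = √((-12)² + (5)²) = √169 = 13
|LM| = √((-8)² + (6)²) = √100 = 10
|MJ| = √((20)² + (-21)²) = √841 = 29
Perimeter = 10 + 13 + 10 + 29 = 62.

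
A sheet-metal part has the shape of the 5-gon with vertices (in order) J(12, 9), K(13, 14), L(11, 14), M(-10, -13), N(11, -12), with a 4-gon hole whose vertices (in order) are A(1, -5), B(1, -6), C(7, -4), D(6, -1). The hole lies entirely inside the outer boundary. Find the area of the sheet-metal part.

278.5

Outer boundary:
Apply Gauss's area formula: 2A = Σ (x_i·y_{i+1} − x_{i+1}·y_i), indices taken mod 5.
J→K: (12)(14) − (13)(9) = 51
K→L: (13)(14) − (11)(14) = 28
L→M: (11)(-13) − (-10)(14) = -3
M→N: (-10)(-12) − (11)(-13) = 263
N→J: (11)(9) − (12)(-12) = 243
Σ = 582
Area = |Σ|/2 = 291.
Hole:
Σ = (-1) + (38) + (17) + (-29) = 25
Area = |Σ|/2 = 12.5.
Net area = 291 − 12.5 = 278.5.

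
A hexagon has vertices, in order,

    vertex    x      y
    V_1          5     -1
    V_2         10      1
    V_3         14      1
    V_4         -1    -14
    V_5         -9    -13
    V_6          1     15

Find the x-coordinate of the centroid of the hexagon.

28/55

Apply the shoelace (surveyor's) formula. First the cross-terms c_i = x_i·y_{i+1} − x_{i+1}·y_i:
  15, -4, -195, -113, -122, -76  ⇒  2A = -495, A = -247.5.
Then Σ (x_i + x_{i+1})·c_i = -756, so x̄ = -756 / (6·(-247.5)) = 28/55.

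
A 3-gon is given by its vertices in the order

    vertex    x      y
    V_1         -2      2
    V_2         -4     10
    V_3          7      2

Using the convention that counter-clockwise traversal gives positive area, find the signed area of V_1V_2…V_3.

Apply the shoelace (surveyor's) formula: 2A = Σ (x_i·y_{i+1} − x_{i+1}·y_i), indices taken mod 3.
Cross-terms: -12, -78, 18  ⇒  Σ = -72
Signed area = Σ/2 = -36 (negative ⇒ clockwise traversal).

-36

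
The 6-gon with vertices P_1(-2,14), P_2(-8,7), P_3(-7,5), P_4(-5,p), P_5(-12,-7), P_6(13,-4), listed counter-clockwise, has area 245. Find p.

Write out the shoelace sum; only the two edges meeting at P_4 involve p:
2·Area = [((-7)·p − (-5)·5) + ((-5)·(-7) − (-12)·p)] + 420
       = 5·p + 480 = 490
⇒ p = 2.

2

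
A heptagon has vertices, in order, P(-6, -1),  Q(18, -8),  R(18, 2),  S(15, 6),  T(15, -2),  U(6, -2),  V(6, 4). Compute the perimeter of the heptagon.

76

|PQ| = √((24)² + (-7)²) = √625 = 25
|QR| = √((0)² + (10)²) = √100 = 10
|RS| = √((-3)² + (4)²) = √25 = 5
|ST| = √((0)² + (-8)²) = √64 = 8
|TU| = √((-9)² + (0)²) = √81 = 9
|UV| = √((0)² + (6)²) = √36 = 6
|VP| = √((-12)² + (-5)²) = √169 = 13
Perimeter = 25 + 10 + 5 + 8 + 9 + 6 + 13 = 76.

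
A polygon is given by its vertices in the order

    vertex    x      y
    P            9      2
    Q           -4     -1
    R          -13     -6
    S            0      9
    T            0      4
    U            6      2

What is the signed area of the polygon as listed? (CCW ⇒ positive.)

P→Q: (9)(-1) − (-4)(2) = -1
Q→R: (-4)(-6) − (-13)(-1) = 11
R→S: (-13)(9) − (0)(-6) = -117
S→T: (0)(4) − (0)(9) = 0
T→U: (0)(2) − (6)(4) = -24
U→P: (6)(2) − (9)(2) = -6
Σ = -137
Signed area = Σ/2 = -68.5 (negative ⇒ clockwise traversal).

-68.5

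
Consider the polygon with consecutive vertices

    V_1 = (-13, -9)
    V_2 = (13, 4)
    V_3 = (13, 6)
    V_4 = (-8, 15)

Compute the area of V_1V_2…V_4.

300.5

Σ = (65) + (26) + (243) + (267) = 601
Area = |Σ|/2 = 300.5.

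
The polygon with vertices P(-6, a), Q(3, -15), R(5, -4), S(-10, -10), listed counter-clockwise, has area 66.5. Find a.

-10

The doubled signed area Σ (x_i y_{i+1} − x_{i+1} y_i) is linear in a.
With a=0 it equals 3; the coefficient of a is -13 (from the two edges through P).
So -13·a + 3 = 2·66.5 = 133 ⇒ a = -10.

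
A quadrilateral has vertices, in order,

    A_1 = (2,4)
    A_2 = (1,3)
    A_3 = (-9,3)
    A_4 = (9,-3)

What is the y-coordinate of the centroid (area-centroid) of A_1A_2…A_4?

Apply the surveyor's formula. First the cross-terms c_i = x_i·y_{i+1} − x_{i+1}·y_i:
  2, 30, 0, 42  ⇒  2A = 74, A = 37.
Then Σ (y_i + y_{i+1})·c_i = 236, so ȳ = 236 / (6·37) = 118/111.

118/111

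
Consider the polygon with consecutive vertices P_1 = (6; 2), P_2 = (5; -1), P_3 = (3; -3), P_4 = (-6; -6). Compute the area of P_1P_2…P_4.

20

Σ = (-16) + (-12) + (-36) + (24) = -40
Area = |Σ|/2 = 20.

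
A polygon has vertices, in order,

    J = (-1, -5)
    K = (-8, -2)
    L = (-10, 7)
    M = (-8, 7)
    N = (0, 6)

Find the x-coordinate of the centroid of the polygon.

Apply the shoelace formula. First the cross-terms c_i = x_i·y_{i+1} − x_{i+1}·y_i:
  -38, -76, -14, -48, 6  ⇒  2A = -170, A = -85.
Then Σ (x_i + x_{i+1})·c_i = 2340, so x̄ = 2340 / (6·(-85)) = -78/17.

-78/17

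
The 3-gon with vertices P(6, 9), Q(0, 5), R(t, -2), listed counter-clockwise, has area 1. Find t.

Write out the shoelace sum; only the two edges meeting at R involve t:
2·Area = [(0·(-2) − t·5) + (t·9 − 6·(-2))] + 30
       = 4·t + 42 = 2
⇒ t = -10.

-10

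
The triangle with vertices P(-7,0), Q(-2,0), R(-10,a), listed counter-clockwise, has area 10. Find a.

The doubled signed area Σ (x_i y_{i+1} − x_{i+1} y_i) is linear in a.
With a=0 it equals 0; the coefficient of a is 5 (from the two edges through R).
So 5·a + 0 = 2·10 = 20 ⇒ a = 4.

4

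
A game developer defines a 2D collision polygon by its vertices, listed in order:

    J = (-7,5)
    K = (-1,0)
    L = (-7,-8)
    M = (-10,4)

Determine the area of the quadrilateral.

58.5

Cross-terms: 5, 8, -108, -22  ⇒  Σ = -117
Area = |Σ|/2 = 58.5.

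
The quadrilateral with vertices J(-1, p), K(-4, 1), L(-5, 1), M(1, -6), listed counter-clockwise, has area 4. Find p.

The doubled signed area Σ (x_i y_{i+1} − x_{i+1} y_i) is linear in p.
With p=0 it equals 23; the coefficient of p is 5 (from the two edges through J).
So 5·p + 23 = 2·4 = 8 ⇒ p = -3.

-3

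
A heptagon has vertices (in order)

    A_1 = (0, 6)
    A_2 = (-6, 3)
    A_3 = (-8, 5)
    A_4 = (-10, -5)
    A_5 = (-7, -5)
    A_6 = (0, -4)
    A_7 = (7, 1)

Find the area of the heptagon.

Apply Gauss's area formula: 2A = Σ (x_i·y_{i+1} − x_{i+1}·y_i), indices taken mod 7.
A_1→A_2: (0)(3) − (-6)(6) = 36
A_2→A_3: (-6)(5) − (-8)(3) = -6
A_3→A_4: (-8)(-5) − (-10)(5) = 90
A_4→A_5: (-10)(-5) − (-7)(-5) = 15
A_5→A_6: (-7)(-4) − (0)(-5) = 28
A_6→A_7: (0)(1) − (7)(-4) = 28
A_7→A_1: (7)(6) − (0)(1) = 42
Σ = 233
Area = |Σ|/2 = 116.5.

116.5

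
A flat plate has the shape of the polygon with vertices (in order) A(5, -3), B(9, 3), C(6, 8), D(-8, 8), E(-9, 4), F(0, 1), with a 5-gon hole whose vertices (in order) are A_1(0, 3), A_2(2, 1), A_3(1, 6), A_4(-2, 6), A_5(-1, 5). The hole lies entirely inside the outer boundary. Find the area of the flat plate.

109

Outer boundary:
Apply the shoelace (surveyor's) formula: 2A = Σ (x_i·y_{i+1} − x_{i+1}·y_i), indices taken mod 6.
Σ = (42) + (54) + (112) + (40) + (-9) + (-5) = 234
Area = |Σ|/2 = 117.
Hole:
Apply the shoelace (surveyor's) formula: 2A = Σ (x_i·y_{i+1} − x_{i+1}·y_i), indices taken mod 5.
Σ = (-6) + (11) + (18) + (-4) + (-3) = 16
Area = |Σ|/2 = 8.
Net area = 117 − 8 = 109.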